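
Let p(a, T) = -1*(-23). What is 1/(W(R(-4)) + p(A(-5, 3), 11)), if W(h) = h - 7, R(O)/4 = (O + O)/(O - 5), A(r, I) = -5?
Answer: 9/176 ≈ 0.051136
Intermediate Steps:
p(a, T) = 23
R(O) = 8*O/(-5 + O) (R(O) = 4*((O + O)/(O - 5)) = 4*((2*O)/(-5 + O)) = 4*(2*O/(-5 + O)) = 8*O/(-5 + O))
W(h) = -7 + h
1/(W(R(-4)) + p(A(-5, 3), 11)) = 1/((-7 + 8*(-4)/(-5 - 4)) + 23) = 1/((-7 + 8*(-4)/(-9)) + 23) = 1/((-7 + 8*(-4)*(-1/9)) + 23) = 1/((-7 + 32/9) + 23) = 1/(-31/9 + 23) = 1/(176/9) = 9/176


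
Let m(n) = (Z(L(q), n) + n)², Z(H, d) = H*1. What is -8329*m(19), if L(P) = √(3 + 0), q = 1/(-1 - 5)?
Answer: -3031756 - 316502*√3 ≈ -3.5800e+6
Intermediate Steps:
q = -⅙ (q = 1/(-6) = -⅙ ≈ -0.16667)
L(P) = √3
Z(H, d) = H
m(n) = (n + √3)² (m(n) = (√3 + n)² = (n + √3)²)
-8329*m(19) = -8329*(19 + √3)²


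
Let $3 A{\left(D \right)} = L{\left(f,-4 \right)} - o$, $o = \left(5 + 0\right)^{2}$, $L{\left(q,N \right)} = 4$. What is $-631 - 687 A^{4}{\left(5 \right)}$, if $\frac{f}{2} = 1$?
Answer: $-1650118$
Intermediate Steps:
$f = 2$ ($f = 2 \cdot 1 = 2$)
$o = 25$ ($o = 5^{2} = 25$)
$A{\left(D \right)} = -7$ ($A{\left(D \right)} = \frac{4 - 25}{3} = \frac{1}{3} \left(-21\right) = -7$)
$-631 - 687 A^{4}{\left(5 \right)} = -631 - 687 \left(-7\right)^{4} = -631 - 1649487 = -1650118$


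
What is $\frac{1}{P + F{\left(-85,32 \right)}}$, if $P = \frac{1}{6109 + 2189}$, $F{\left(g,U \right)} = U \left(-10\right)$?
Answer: $- \frac{8298}{2655359} \approx -0.003125$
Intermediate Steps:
$F{\left(g,U \right)} = - 10 U$
$P = \frac{1}{8298} \approx 0.00012051$
$\frac{1}{P + F{\left(-85,32 \right)}} = \frac{1}{\frac{1}{8298} - 320} = \frac{1}{- \frac{2655359}{8298}} = - \frac{8298}{2655359}$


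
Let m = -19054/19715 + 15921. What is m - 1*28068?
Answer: -239497159/19715 ≈ -12148.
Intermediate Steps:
m = 313863461/19715 (m = -19054*1/19715 + 15921 = -19054/19715 + 15921 = 313863461/19715 ≈ 15920.)
m - 1*28068 = 313863461/19715 - 1*28068 = 313863461/19715 - 28068 = -239497159/19715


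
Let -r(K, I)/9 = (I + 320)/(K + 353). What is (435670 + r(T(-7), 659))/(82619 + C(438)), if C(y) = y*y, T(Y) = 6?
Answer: 156396719/98532217 ≈ 1.5873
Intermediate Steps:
r(K, I) = -9*(320 + I)/(353 + K) (r(K, I) = -9*(I + 320)/(K + 353) = -9*(320 + I)/(353 + K))
C(y) = y²
(435670 + r(T(-7), 659))/(82619 + C(438)) = (435670 + 9*(-320 - 1*659)/(353 + 6))/(82619 + 438²) = (435670 + 9*(-320 - 659)/359)/(82619 + 191844) = (435670 + 9*(1/359)*(-979))/274463 = (435670 - 8811/359)*(1/274463) = (156396719/359)*(1/274463) = 156396719/98532217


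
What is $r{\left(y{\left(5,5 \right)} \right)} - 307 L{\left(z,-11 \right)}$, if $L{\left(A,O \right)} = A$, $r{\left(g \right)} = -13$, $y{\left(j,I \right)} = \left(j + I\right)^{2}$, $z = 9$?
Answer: $-2776$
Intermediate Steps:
$y{\left(j,I \right)} = \left(I + j\right)^{2}$
$r{\left(y{\left(5,5 \right)} \right)} - 307 L{\left(z,-11 \right)} = -13 - 2763 = -2776$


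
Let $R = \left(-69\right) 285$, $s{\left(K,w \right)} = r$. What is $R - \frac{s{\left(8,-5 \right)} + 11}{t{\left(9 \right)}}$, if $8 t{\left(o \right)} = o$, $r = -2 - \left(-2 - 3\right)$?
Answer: $- \frac{177097}{9} \approx -19677.0$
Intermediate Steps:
$r = 3$ ($r = -2 - -5 = -2 + 5 = 3$)
$s{\left(K,w \right)} = 3$
$t{\left(o \right)} = \frac{o}{8}$
$R = -19665$
$R - \frac{s{\left(8,-5 \right)} + 11}{t{\left(9 \right)}} = -19665 - \frac{3 + 11}{\frac{1}{8} \cdot 9} = -19665 - \frac{14}{\frac{9}{8}} = -19665 - 14 \cdot \frac{8}{9} = -19665 - \frac{112}{9} = - \frac{177097}{9}$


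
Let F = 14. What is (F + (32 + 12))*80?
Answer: 4640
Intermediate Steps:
(F + (32 + 12))*80 = (14 + (32 + 12))*80 = (14 + 44)*80 = 58*80 = 4640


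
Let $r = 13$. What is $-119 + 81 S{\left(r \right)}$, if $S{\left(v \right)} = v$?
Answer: $934$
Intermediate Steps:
$-119 + 81 S{\left(r \right)} = -119 + 81 \cdot 13 = -119 + 1053 = 934$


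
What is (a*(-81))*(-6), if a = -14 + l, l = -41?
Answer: -26730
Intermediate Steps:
a = -55 (a = -14 - 41 = -55)
(a*(-81))*(-6) = -55*(-81)*(-6) = 4455*(-6) = -26730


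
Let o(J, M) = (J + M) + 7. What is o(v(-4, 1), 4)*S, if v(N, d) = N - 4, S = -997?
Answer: -2991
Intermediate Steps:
v(N, d) = -4 + N
o(J, M) = 7 + J + M
o(v(-4, 1), 4)*S = (7 + (-4 - 4) + 4)*(-997) = (7 - 8 + 4)*(-997) = 3*(-997) = -2991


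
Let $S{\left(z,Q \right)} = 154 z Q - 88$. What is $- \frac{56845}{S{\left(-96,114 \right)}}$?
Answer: $\frac{56845}{1685464} \approx 0.033727$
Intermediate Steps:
$S{\left(z,Q \right)} = -88 + 154 Q z$ ($S{\left(z,Q \right)} = 154 Q z - 88 = -88 + 154 Q z$)
$- \frac{56845}{S{\left(-96,114 \right)}} = - \frac{56845}{-88 + 154 \cdot 114 \left(-96\right)} = - \frac{56845}{-88 - 1685376} = - \frac{56845}{-1685464} = \left(-56845\right) \left(- \frac{1}{1685464}\right) = \frac{56845}{1685464}$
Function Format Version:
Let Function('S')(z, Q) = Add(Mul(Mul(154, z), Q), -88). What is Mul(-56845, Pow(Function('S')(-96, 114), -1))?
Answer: Rational(56845, 1685464) ≈ 0.033727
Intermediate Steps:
Function('S')(z, Q) = Add(-88, Mul(154, Q, z)) (Function('S')(z, Q) = Add(Mul(154, Q, z), -88) = Add(-88, Mul(154, Q, z)))
Mul(-56845, Pow(Function('S')(-96, 114), -1)) = Mul(-56845, Pow(Add(-88, Mul(154, 114, -96)), -1)) = Mul(-56845, Pow(Add(-88, -1685376), -1)) = Mul(-56845, Pow(-1685464, -1)) = Mul(-56845, Rational(-1, 1685464)) = Rational(56845, 1685464)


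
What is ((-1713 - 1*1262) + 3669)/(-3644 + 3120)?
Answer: -347/262 ≈ -1.3244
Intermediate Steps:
((-1713 - 1*1262) + 3669)/(-3644 + 3120) = ((-1713 - 1262) + 3669)/(-524) = (-2975 + 3669)*(-1/524) = 694*(-1/524) = -347/262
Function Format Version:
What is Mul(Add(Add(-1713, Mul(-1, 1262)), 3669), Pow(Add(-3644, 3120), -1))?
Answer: Rational(-347, 262) ≈ -1.3244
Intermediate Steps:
Mul(Add(Add(-1713, Mul(-1, 1262)), 3669), Pow(Add(-3644, 3120), -1)) = Mul(Add(Add(-1713, -1262), 3669), Pow(-524, -1)) = Mul(Add(-2975, 3669), Rational(-1, 524)) = Mul(694, Rational(-1, 524)) = Rational(-347, 262)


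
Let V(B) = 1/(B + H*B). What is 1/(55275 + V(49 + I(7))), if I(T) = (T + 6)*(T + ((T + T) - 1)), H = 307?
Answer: 95172/5260632301 ≈ 1.8091e-5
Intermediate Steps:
I(T) = (-1 + 3*T)*(6 + T) (I(T) = (6 + T)*(T + (2*T - 1)) = (6 + T)*(T + (-1 + 2*T)) = (6 + T)*(-1 + 3*T) = (-1 + 3*T)*(6 + T))
V(B) = 1/(308*B) (V(B) = 1/(B + 307*B) = 1/(308*B))
1/(55275 + V(49 + I(7))) = 1/(55275 + 1/(308*(49 + (-6 + 3*7² + 17*7)))) = 1/(55275 + 1/(308*(49 + (-6 + 3*49 + 119)))) = 1/(55275 + 1/(308*(49 + (-6 + 147 + 119)))) = 1/(55275 + 1/(308*(49 + 260))) = 1/(55275 + (1/308)/309) = 1/(55275 + (1/308)*(1/309)) = 1/(55275 + 1/95172) = 1/(5260632301/95172) = 95172/5260632301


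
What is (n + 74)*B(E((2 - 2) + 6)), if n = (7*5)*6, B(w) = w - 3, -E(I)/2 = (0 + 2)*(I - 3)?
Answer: -4260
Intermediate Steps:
E(I) = 12 - 4*I (E(I) = -2*(0 + 2)*(I - 3) = -4*(-3 + I) = -2*(-6 + 2*I) = 12 - 4*I)
B(w) = -3 + w
n = 210 (n = 35*6 = 210)
(n + 74)*B(E((2 - 2) + 6)) = (210 + 74)*(-3 + (12 - 4*((2 - 2) + 6))) = 284*(-3 + (12 - 4*(0 + 6))) = 284*(-3 + (12 - 4*6)) = 284*(-3 + (12 - 24)) = 284*(-3 - 12) = 284*(-15) = -4260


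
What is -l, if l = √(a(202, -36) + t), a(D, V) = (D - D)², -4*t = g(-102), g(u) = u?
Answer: -√102/2 ≈ -5.0498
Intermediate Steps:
t = 51/2 (t = -¼*(-102) = 51/2 ≈ 25.500)
a(D, V) = 0 (a(D, V) = 0² = 0)
l = √102/2 (l = √(0 + 51/2) = √(51/2) = √102/2 ≈ 5.0498)
-l = -√102/2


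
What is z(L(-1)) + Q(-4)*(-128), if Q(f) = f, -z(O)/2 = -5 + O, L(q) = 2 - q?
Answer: 516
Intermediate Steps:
z(O) = 10 - 2*O (z(O) = -2*(-5 + O) = 10 - 2*O)
z(L(-1)) + Q(-4)*(-128) = (10 - 2*(2 - 1*(-1))) - 4*(-128) = (10 - 2*(2 + 1)) + 512 = (10 - 2*3) + 512 = (10 - 6) + 512 = 4 + 512 = 516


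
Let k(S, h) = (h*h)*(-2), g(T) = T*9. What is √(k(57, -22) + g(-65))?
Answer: I*√1553 ≈ 39.408*I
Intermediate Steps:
g(T) = 9*T
k(S, h) = -2*h² (k(S, h) = h²*(-2) = -2*h²)
√(k(57, -22) + g(-65)) = √(-2*(-22)² + 9*(-65)) = √(-2*484 - 585) = √(-968 - 585) = √(-1553) = I*√1553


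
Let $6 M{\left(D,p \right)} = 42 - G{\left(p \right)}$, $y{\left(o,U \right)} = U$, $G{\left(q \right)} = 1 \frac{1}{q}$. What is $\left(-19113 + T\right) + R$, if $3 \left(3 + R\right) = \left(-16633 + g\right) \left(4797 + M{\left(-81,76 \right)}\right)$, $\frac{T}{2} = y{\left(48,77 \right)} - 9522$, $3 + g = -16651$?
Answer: $- \frac{72971260009}{1368} \approx -5.3342 \cdot 10^{7}$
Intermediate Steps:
$G{\left(q \right)} = \frac{1}{q}$
$g = -16654$ ($g = -3 - 16651 = -16654$)
$M{\left(D,p \right)} = 7 - \frac{1}{6 p}$ ($M{\left(D,p \right)} = \frac{42 - \frac{1}{p}}{6} = 7 - \frac{1}{6 p}$)
$T = -18890$ ($T = 2 \left(77 - 9522\right) = 2 \left(-9445\right) = -18890$)
$R = - \frac{72919271905}{1368}$ ($R = -3 + \frac{\left(-16633 - 16654\right) \left(4797 + \left(7 - \frac{1}{6 \cdot 76}\right)\right)}{3} = -3 + \frac{\left(-33287\right) \left(4797 + \left(7 - \frac{1}{456}\right)\right)}{3} = -3 + \frac{\left(-33287\right) \left(4797 + \frac{3191}{456}\right)}{3} = -3 + \frac{\left(-33287\right) \frac{2190623}{456}}{3} = -3 + \frac{1}{3} \left(- \frac{72919267801}{456}\right) = -3 - \frac{72919267801}{1368} = - \frac{72919271905}{1368} \approx -5.3304 \cdot 10^{7}$)
$\left(-19113 + T\right) + R = \left(-19113 - 18890\right) - \frac{72919271905}{1368} = -38003 - \frac{72919271905}{1368} = - \frac{72971260009}{1368}$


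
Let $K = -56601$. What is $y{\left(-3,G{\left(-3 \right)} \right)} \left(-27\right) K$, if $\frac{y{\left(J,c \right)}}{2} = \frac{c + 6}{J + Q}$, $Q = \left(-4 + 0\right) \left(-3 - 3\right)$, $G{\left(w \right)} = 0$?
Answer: $\frac{6112908}{7} \approx 8.7327 \cdot 10^{5}$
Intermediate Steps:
$Q = 24$ ($Q = \left(-4\right) \left(-6\right) = 24$)
$y{\left(J,c \right)} = \frac{2 \left(6 + c\right)}{24 + J}$ ($y{\left(J,c \right)} = 2 \frac{c + 6}{J + 24} = 2 \frac{6 + c}{24 + J} = \frac{2 \left(6 + c\right)}{24 + J}$)
$y{\left(-3,G{\left(-3 \right)} \right)} \left(-27\right) K = \frac{2 \left(6 + 0\right)}{24 - 3} \left(-27\right) \left(-56601\right) = 2 \cdot \frac{1}{21} \cdot 6 \left(-27\right) \left(-56601\right) = \frac{4}{7} \left(-27\right) \left(-56601\right) = \left(- \frac{108}{7}\right) \left(-56601\right) = \frac{6112908}{7}$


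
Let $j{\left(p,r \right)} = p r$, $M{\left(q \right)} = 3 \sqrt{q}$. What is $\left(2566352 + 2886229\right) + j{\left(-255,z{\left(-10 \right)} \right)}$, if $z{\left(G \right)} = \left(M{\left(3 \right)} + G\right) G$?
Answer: $5427081 + 7650 \sqrt{3} \approx 5.4403 \cdot 10^{6}$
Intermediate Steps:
$z{\left(G \right)} = G \left(G + 3 \sqrt{3}\right)$ ($z{\left(G \right)} = \left(3 \sqrt{3} + G\right) G = \left(G + 3 \sqrt{3}\right) G = G \left(G + 3 \sqrt{3}\right)$)
$\left(2566352 + 2886229\right) + j{\left(-255,z{\left(-10 \right)} \right)} = \left(2566352 + 2886229\right) - 255 \left(- 10 \left(-10 + 3 \sqrt{3}\right)\right) = 5452581 - 255 \left(100 - 30 \sqrt{3}\right) = 5452581 - \left(25500 - 7650 \sqrt{3}\right) = 5427081 + 7650 \sqrt{3}$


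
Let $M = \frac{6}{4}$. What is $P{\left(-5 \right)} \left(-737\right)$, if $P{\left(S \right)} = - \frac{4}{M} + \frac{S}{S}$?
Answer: $\frac{3685}{3} \approx 1228.3$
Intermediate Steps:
$M = \frac{3}{2}$ ($M = 6 \cdot \frac{1}{4} = \frac{3}{2} \approx 1.5$)
$P{\left(S \right)} = - \frac{5}{3}$ ($P{\left(S \right)} = - \frac{4}{\frac{3}{2}} + \frac{S}{S} = \left(-4\right) \frac{2}{3} + 1 = - \frac{8}{3} + 1 = - \frac{5}{3}$)
$P{\left(-5 \right)} \left(-737\right) = \left(- \frac{5}{3}\right) \left(-737\right) = \frac{3685}{3}$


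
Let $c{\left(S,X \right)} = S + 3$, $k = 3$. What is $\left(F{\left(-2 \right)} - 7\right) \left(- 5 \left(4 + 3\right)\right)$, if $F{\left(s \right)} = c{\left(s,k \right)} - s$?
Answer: $140$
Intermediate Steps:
$c{\left(S,X \right)} = 3 + S$
$F{\left(s \right)} = 3$ ($F{\left(s \right)} = \left(3 + s\right) - s = 3$)
$\left(F{\left(-2 \right)} - 7\right) \left(- 5 \left(4 + 3\right)\right) = \left(3 - 7\right) \left(- 5 \left(4 + 3\right)\right) = - 4 \left(\left(-5\right) 7\right) = \left(-4\right) \left(-35\right) = 140$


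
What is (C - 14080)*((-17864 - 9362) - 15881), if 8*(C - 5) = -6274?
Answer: 2562150759/4 ≈ 6.4054e+8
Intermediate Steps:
C = -3117/4 (C = 5 + (⅛)*(-6274) = 5 - 3137/4 = -3117/4 ≈ -779.25)
(C - 14080)*((-17864 - 9362) - 15881) = (-3117/4 - 14080)*((-17864 - 9362) - 15881) = -59437*(-27226 - 15881)/4 = -59437/4*(-43107) = 2562150759/4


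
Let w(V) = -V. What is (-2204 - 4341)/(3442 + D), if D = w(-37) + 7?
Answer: -935/498 ≈ -1.8775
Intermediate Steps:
D = 44 (D = -1*(-37) + 7 = 37 + 7 = 44)
(-2204 - 4341)/(3442 + D) = (-2204 - 4341)/(3442 + 44) = -6545/3486 = -6545*1/3486 = -935/498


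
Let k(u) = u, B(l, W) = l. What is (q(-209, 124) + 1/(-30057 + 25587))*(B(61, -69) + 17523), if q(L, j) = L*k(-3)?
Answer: 24641241688/2235 ≈ 1.1025e+7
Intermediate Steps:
q(L, j) = -3*L (q(L, j) = L*(-3) = -3*L)
(q(-209, 124) + 1/(-30057 + 25587))*(B(61, -69) + 17523) = (-3*(-209) + 1/(-30057 + 25587))*(61 + 17523) = (627 + 1/(-4470))*17584 = (627 - 1/4470)*17584 = (2802689/4470)*17584 = 24641241688/2235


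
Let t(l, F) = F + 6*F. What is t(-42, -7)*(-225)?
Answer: 11025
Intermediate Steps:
t(l, F) = 7*F
t(-42, -7)*(-225) = (7*(-7))*(-225) = -49*(-225) = 11025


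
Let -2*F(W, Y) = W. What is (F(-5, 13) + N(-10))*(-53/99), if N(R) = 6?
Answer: -901/198 ≈ -4.5505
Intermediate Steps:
F(W, Y) = -W/2
(F(-5, 13) + N(-10))*(-53/99) = (-½*(-5) + 6)*(-53/99) = (5/2 + 6)*(-53*1/99) = (17/2)*(-53/99) = -901/198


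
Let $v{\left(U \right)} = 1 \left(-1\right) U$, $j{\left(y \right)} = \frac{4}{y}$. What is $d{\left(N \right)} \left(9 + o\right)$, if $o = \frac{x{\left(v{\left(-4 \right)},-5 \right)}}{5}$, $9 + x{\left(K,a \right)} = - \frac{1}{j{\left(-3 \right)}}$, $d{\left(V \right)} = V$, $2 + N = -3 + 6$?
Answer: $\frac{147}{20} \approx 7.35$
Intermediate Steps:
$v{\left(U \right)} = - U$
$N = 1$ ($N = -2 + \left(-3 + 6\right) = -2 + 3 = 1$)
$x{\left(K,a \right)} = - \frac{33}{4}$ ($x{\left(K,a \right)} = -9 - \frac{1}{4 \frac{1}{-3}} = -9 - \frac{1}{4 \left(- \frac{1}{3}\right)} = -9 - \frac{1}{- \frac{4}{3}} = -9 - - \frac{3}{4} = -9 + \frac{3}{4} = - \frac{33}{4}$)
$o = - \frac{33}{20}$ ($o = - \frac{33}{4 \cdot 5} = \left(- \frac{33}{4}\right) \frac{1}{5} = - \frac{33}{20} \approx -1.65$)
$d{\left(N \right)} \left(9 + o\right) = 1 \left(9 - \frac{33}{20}\right) = 1 \cdot \frac{147}{20} = \frac{147}{20}$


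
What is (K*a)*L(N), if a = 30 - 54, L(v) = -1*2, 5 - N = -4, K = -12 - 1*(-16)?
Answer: 192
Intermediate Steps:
K = 4 (K = -12 + 16 = 4)
N = 9 (N = 5 - 1*(-4) = 5 + 4 = 9)
L(v) = -2
a = -24
(K*a)*L(N) = (4*(-24))*(-2) = -96*(-2) = 192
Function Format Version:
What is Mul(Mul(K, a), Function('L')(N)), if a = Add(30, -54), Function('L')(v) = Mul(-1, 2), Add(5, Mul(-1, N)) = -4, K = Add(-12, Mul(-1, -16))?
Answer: 192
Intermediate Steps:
K = 4 (K = Add(-12, 16) = 4)
N = 9 (N = Add(5, Mul(-1, -4)) = Add(5, 4) = 9)
Function('L')(v) = -2
a = -24
Mul(Mul(K, a), Function('L')(N)) = Mul(Mul(4, -24), -2) = Mul(-96, -2) = 192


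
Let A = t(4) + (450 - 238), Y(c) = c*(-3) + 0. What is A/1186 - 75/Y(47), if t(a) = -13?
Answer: 39003/55742 ≈ 0.69971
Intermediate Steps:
Y(c) = -3*c (Y(c) = -3*c + 0 = -3*c)
A = 199 (A = -13 + (450 - 238) = -13 + 212 = 199)
A/1186 - 75/Y(47) = 199/1186 - 75/((-3*47)) = 199*(1/1186) - 75/(-141) = 199/1186 - 75*(-1/141) = 199/1186 + 25/47 = 39003/55742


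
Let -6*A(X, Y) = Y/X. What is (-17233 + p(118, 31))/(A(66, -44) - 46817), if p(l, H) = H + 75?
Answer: 154143/421352 ≈ 0.36583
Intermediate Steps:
p(l, H) = 75 + H
A(X, Y) = -Y/(6*X)
(-17233 + p(118, 31))/(A(66, -44) - 46817) = (-17233 + (75 + 31))/(-⅙*(-44)/66 - 46817) = (-17233 + 106)/(-⅙*(-44)*1/66 - 46817) = -17127/(⅑ - 46817) = -17127/(-421352/9) = -17127*(-9/421352) = 154143/421352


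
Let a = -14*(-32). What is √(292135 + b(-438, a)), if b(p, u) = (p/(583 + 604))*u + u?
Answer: √412007459039/1187 ≈ 540.76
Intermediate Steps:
a = 448
b(p, u) = u + p*u/1187 (b(p, u) = (p/1187)*u + u = p*u/1187 + u = u + p*u/1187)
√(292135 + b(-438, a)) = √(292135 + (1/1187)*448*(1187 - 438)) = √(292135 + (1/1187)*448*749) = √(292135 + 335552/1187) = √(347099797/1187) = √412007459039/1187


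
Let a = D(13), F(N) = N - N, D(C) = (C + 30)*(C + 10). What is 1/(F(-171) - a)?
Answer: -1/989 ≈ -0.0010111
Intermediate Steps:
D(C) = (10 + C)*(30 + C) (D(C) = (30 + C)*(10 + C) = (10 + C)*(30 + C))
F(N) = 0
a = 989 (a = 300 + 13² + 40*13 = 300 + 169 + 520 = 989)
1/(F(-171) - a) = 1/(0 - 1*989) = 1/(0 - 989) = 1/(-989) = -1/989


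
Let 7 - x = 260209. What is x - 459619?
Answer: -719821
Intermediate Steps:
x = -260202 (x = 7 - 1*260209 = 7 - 260209 = -260202)
x - 459619 = -260202 - 459619 = -719821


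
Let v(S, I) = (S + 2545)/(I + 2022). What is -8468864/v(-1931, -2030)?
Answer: 33875456/307 ≈ 1.1034e+5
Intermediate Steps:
v(S, I) = (2545 + S)/(2022 + I)
-8468864/v(-1931, -2030) = -8468864*(2022 - 2030)/(2545 - 1931) = -8468864/(614/(-8)) = -8468864/((-⅛*614)) = -8468864/(-307/4) = -8468864*(-4/307) = 33875456/307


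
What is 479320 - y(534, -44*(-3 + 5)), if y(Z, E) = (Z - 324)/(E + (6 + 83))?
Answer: 479110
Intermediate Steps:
y(Z, E) = (-324 + Z)/(89 + E) (y(Z, E) = (-324 + Z)/(E + 89) = (-324 + Z)/(89 + E))
479320 - y(534, -44*(-3 + 5)) = 479320 - (-324 + 534)/(89 - 44*(-3 + 5)) = 479320 - 210/(89 - 44*2) = 479320 - 210/(89 - 88) = 479320 - 210/1 = 479320 - 210 = 479110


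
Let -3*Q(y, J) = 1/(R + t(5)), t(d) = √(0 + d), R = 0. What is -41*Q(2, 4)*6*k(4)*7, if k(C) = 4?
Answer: 2296*√5/5 ≈ 1026.8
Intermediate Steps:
t(d) = √d
Q(y, J) = -√5/15 (Q(y, J) = -1/(3*(0 + √5)) = -√5/5/3 = -√5/15)
-41*Q(2, 4)*6*k(4)*7 = -41*-√5/15*6*4*7 = -41*(-2*√5/5)*4*7 = -(-328)*√5/5*7 = (328*√5/5)*7 = 2296*√5/5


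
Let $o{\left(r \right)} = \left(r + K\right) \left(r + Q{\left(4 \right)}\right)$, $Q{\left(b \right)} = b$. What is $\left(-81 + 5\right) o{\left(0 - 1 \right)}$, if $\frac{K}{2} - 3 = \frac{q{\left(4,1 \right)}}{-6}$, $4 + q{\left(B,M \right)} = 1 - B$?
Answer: $-1672$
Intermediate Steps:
$q{\left(B,M \right)} = -3 - B$ ($q{\left(B,M \right)} = -4 - \left(-1 + B\right) = -3 - B$)
$K = \frac{25}{3}$ ($K = 6 + 2 \frac{-3 - 4}{-6} = 6 + 2 \left(-3 - 4\right) \left(- \frac{1}{6}\right) = 6 + 2 \left(\left(-7\right) \left(- \frac{1}{6}\right)\right) = 6 + 2 \cdot \frac{7}{6} = 6 + \frac{7}{3} = \frac{25}{3} \approx 8.3333$)
$o{\left(r \right)} = \left(4 + r\right) \left(\frac{25}{3} + r\right)$ ($o{\left(r \right)} = \left(r + \frac{25}{3}\right) \left(r + 4\right) = \left(\frac{25}{3} + r\right) \left(4 + r\right) = \left(4 + r\right) \left(\frac{25}{3} + r\right)$)
$\left(-81 + 5\right) o{\left(0 - 1 \right)} = \left(-81 + 5\right) \left(\frac{100}{3} + \left(0 - 1\right)^{2} + \frac{37 \left(0 - 1\right)}{3}\right) = - 76 \left(\frac{100}{3} + \left(0 - 1\right)^{2} + \frac{37 \left(0 - 1\right)}{3}\right) = - 76 \left(\frac{100}{3} + \left(-1\right)^{2} + \frac{37}{3} \left(-1\right)\right) = - 76 \left(\frac{100}{3} + 1 - \frac{37}{3}\right) = \left(-76\right) 22 = -1672$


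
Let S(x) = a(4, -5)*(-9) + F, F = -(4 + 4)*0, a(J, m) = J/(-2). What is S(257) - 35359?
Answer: -35341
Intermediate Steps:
a(J, m) = -J/2 (a(J, m) = J*(-½) = -J/2)
F = 0 (F = -8*0 = -1*0 = 0)
S(x) = 18 (S(x) = -½*4*(-9) + 0 = -2*(-9) + 0 = 18 + 0 = 18)
S(257) - 35359 = 18 - 35359 = -35341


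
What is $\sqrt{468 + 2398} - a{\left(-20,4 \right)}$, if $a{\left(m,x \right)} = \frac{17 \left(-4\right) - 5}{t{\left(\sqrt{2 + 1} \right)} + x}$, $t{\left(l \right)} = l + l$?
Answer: $73 + \sqrt{2866} - \frac{73 \sqrt{3}}{2} \approx 63.315$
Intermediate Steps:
$t{\left(l \right)} = 2 l$
$a{\left(m,x \right)} = - \frac{73}{x + 2 \sqrt{3}}$ ($a{\left(m,x \right)} = \frac{17 \left(-4\right) - 5}{2 \sqrt{2 + 1} + x} = \frac{-68 - 5}{2 \sqrt{3} + x} = - \frac{73}{x + 2 \sqrt{3}}$)
$\sqrt{468 + 2398} - a{\left(-20,4 \right)} = \sqrt{468 + 2398} - - \frac{73}{4 + 2 \sqrt{3}} = \sqrt{2866} + \frac{73}{4 + 2 \sqrt{3}}$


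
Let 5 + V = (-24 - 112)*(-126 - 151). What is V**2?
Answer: 1418802889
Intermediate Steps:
V = 37667 (V = -5 + (-24 - 112)*(-126 - 151) = -5 - 136*(-277) = -5 + 37672 = 37667)
V**2 = 37667**2 = 1418802889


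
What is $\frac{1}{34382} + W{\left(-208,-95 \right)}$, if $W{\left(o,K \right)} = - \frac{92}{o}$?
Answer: $\frac{395419}{893932} \approx 0.44234$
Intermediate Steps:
$\frac{1}{34382} + W{\left(-208,-95 \right)} = \frac{1}{34382} - \frac{92}{-208} = \frac{1}{34382} - - \frac{23}{52} = \frac{1}{34382} + \frac{23}{52} = \frac{395419}{893932}$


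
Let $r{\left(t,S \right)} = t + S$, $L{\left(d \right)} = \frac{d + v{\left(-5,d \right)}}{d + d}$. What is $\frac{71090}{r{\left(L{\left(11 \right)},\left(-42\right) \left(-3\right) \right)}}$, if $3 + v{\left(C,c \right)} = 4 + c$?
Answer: $\frac{312796}{559} \approx 559.56$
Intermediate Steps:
$v{\left(C,c \right)} = 1 + c$ ($v{\left(C,c \right)} = -3 + \left(4 + c\right) = 1 + c$)
$L{\left(d \right)} = \frac{1 + 2 d}{2 d}$ ($L{\left(d \right)} = \frac{d + \left(1 + d\right)}{d + d} = \frac{1 + 2 d}{2 d}$)
$r{\left(t,S \right)} = S + t$
$\frac{71090}{r{\left(L{\left(11 \right)},\left(-42\right) \left(-3\right) \right)}} = \frac{71090}{\left(-42\right) \left(-3\right) + \frac{\frac{1}{2} + 11}{11}} = \frac{71090}{126 + \frac{1}{11} \cdot \frac{23}{2}} = \frac{71090}{126 + \frac{23}{22}} = \frac{71090}{\frac{2795}{22}} = 71090 \cdot \frac{22}{2795} = \frac{312796}{559}$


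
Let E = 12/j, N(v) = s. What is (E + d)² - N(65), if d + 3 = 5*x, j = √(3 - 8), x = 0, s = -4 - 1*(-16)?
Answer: -159/5 + 72*I*√5/5 ≈ -31.8 + 32.199*I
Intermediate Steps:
s = 12 (s = -4 + 16 = 12)
j = I*√5 (j = √(-5) = I*√5 ≈ 2.2361*I)
d = -3 (d = -3 + 5*0 = -3 + 0 = -3)
N(v) = 12
E = -12*I*√5/5 (E = 12/((I*√5)) = 12*(-I*√5/5) = -12*I*√5/5 ≈ -5.3666*I)
(E + d)² - N(65) = (-12*I*√5/5 - 3)² - 1*12 = (-3 - 12*I*√5/5)² - 12 = -12 + (-3 - 12*I*√5/5)²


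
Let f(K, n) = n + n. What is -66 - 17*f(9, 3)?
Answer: -168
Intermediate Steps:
f(K, n) = 2*n
-66 - 17*f(9, 3) = -66 - 34*3 = -66 - 17*6 = -66 - 102 = -168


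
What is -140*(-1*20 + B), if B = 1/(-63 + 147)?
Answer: 8395/3 ≈ 2798.3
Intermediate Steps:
B = 1/84 ≈ 0.011905
-140*(-1*20 + B) = -140*(-1*20 + 1/84) = -140*(-20 + 1/84) = -140*(-1679/84) = 8395/3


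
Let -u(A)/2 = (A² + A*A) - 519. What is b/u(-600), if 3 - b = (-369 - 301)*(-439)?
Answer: 294127/1438962 ≈ 0.20440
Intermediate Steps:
u(A) = 1038 - 4*A² (u(A) = -2*((A² + A*A) - 519) = -2*((A² + A²) - 519) = -2*(2*A² - 519) = -2*(-519 + 2*A²) = 1038 - 4*A²)
b = -294127 (b = 3 - (-369 - 301)*(-439) = 3 - (-670)*(-439) = 3 - 1*294130 = 3 - 294130 = -294127)
b/u(-600) = -294127/(1038 - 4*(-600)²) = -294127/(1038 - 4*360000) = -294127/(1038 - 1440000) = -294127/(-1438962) = -294127*(-1/1438962) = 294127/1438962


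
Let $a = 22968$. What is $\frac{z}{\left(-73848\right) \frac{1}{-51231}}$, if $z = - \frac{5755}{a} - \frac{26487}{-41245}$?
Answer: $\frac{6335369606957}{23319109978560} \approx 0.27168$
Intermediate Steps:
$z = \frac{370988441}{947315160}$ ($z = - \frac{5755}{22968} - \frac{26487}{-41245} = \left(-5755\right) \frac{1}{22968} - - \frac{26487}{41245} = - \frac{5755}{22968} + \frac{26487}{41245} = \frac{370988441}{947315160} \approx 0.39162$)
$\frac{z}{\left(-73848\right) \frac{1}{-51231}} = \frac{370988441}{947315160 \left(- \frac{73848}{-51231}\right)} = \frac{370988441}{947315160 \left(\left(-73848\right) \left(- \frac{1}{51231}\right)\right)} = \frac{370988441}{947315160 \cdot \frac{24616}{17077}} = \frac{370988441}{947315160} \cdot \frac{17077}{24616} = \frac{6335369606957}{23319109978560}$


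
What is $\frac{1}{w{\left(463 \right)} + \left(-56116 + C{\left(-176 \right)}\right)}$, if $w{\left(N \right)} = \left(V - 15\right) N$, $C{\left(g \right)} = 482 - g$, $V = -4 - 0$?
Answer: $- \frac{1}{64255} \approx -1.5563 \cdot 10^{-5}$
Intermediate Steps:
$V = -4$ ($V = -4 + 0 = -4$)
$w{\left(N \right)} = - 19 N$ ($w{\left(N \right)} = \left(-4 - 15\right) N = - 19 N$)
$\frac{1}{w{\left(463 \right)} + \left(-56116 + C{\left(-176 \right)}\right)} = \frac{1}{\left(-19\right) 463 + \left(-56116 + \left(482 - -176\right)\right)} = \frac{1}{-8797 + \left(-56116 + \left(482 + 176\right)\right)} = \frac{1}{-8797 + \left(-56116 + 658\right)} = \frac{1}{-8797 - 55458} = \frac{1}{-64255} = - \frac{1}{64255}$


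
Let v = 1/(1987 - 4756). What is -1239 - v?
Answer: -3430790/2769 ≈ -1239.0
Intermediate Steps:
v = -1/2769 (v = 1/(-2769) = -1/2769 ≈ -0.00036114)
-1239 - v = -1239 - 1*(-1/2769) = -1239 + 1/2769 = -3430790/2769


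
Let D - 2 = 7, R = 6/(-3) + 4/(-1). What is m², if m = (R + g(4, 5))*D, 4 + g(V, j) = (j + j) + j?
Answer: 2025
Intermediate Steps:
g(V, j) = -4 + 3*j (g(V, j) = -4 + ((j + j) + j) = -4 + (2*j + j) = -4 + 3*j)
R = -6 (R = 6*(-⅓) + 4*(-1) = -2 - 4 = -6)
D = 9 (D = 2 + 7 = 9)
m = 45 (m = (-6 + (-4 + 3*5))*9 = (-6 + (-4 + 15))*9 = (-6 + 11)*9 = 5*9 = 45)
m² = 45² = 2025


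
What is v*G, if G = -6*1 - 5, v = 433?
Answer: -4763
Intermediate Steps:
G = -11 (G = -6 - 5 = -11)
v*G = 433*(-11) = -4763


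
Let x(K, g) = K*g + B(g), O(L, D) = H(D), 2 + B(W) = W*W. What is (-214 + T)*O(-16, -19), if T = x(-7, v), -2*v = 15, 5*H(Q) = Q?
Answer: 8151/20 ≈ 407.55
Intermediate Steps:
H(Q) = Q/5
B(W) = -2 + W**2 (B(W) = -2 + W*W = -2 + W**2)
v = -15/2 (v = -1/2*15 = -15/2 ≈ -7.5000)
O(L, D) = D/5
x(K, g) = -2 + g**2 + K*g (x(K, g) = K*g + (-2 + g**2) = -2 + g**2 + K*g)
T = 427/4 (T = -2 + (-15/2)**2 - 7*(-15/2) = -2 + 225/4 + 105/2 = 427/4 ≈ 106.75)
(-214 + T)*O(-16, -19) = (-214 + 427/4)*((1/5)*(-19)) = -429/4*(-19/5) = 8151/20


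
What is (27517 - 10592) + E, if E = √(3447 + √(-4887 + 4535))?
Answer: 16925 + √(3447 + 4*I*√22) ≈ 16984.0 + 0.15978*I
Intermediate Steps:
E = √(3447 + 4*I*√22) (E = √(3447 + √(-352)) = √(3447 + 4*I*√22) ≈ 58.711 + 0.1598*I)
(27517 - 10592) + E = (27517 - 10592) + √(3447 + 4*I*√22) = 16925 + √(3447 + 4*I*√22)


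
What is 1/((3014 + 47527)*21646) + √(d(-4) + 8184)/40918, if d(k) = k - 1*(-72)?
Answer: 1/1094010486 + √2063/20459 ≈ 0.0022201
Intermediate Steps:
d(k) = 72 + k (d(k) = k + 72 = 72 + k)
1/((3014 + 47527)*21646) + √(d(-4) + 8184)/40918 = 1/((3014 + 47527)*21646) + √((72 - 4) + 8184)/40918 = (1/21646)/50541 + √(68 + 8184)*(1/40918) = (1/50541)*(1/21646) + √8252*(1/40918) = 1/1094010486 + (2*√2063)*(1/40918) = 1/1094010486 + √2063/20459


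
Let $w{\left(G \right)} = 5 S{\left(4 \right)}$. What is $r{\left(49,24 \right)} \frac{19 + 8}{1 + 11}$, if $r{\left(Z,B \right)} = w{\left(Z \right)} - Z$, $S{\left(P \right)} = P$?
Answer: $- \frac{261}{4} \approx -65.25$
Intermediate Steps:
$w{\left(G \right)} = 20$ ($w{\left(G \right)} = 5 \cdot 4 = 20$)
$r{\left(Z,B \right)} = 20 - Z$
$r{\left(49,24 \right)} \frac{19 + 8}{1 + 11} = \left(20 - 49\right) \frac{19 + 8}{1 + 11} = \left(20 - 49\right) \frac{27}{12} = - 29 \cdot 27 \cdot \frac{1}{12} = \left(-29\right) \frac{9}{4} = - \frac{261}{4}$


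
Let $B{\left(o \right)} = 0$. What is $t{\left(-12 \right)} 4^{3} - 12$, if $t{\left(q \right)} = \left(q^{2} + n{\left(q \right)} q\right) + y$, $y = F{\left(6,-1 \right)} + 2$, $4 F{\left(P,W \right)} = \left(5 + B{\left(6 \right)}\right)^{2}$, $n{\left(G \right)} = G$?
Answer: $18948$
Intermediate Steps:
$F{\left(P,W \right)} = \frac{25}{4}$ ($F{\left(P,W \right)} = \frac{\left(5 + 0\right)^{2}}{4} = \frac{5^{2}}{4} = \frac{1}{4} \cdot 25 = \frac{25}{4}$)
$y = \frac{33}{4}$ ($y = \frac{25}{4} + 2 = \frac{33}{4} \approx 8.25$)
$t{\left(q \right)} = \frac{33}{4} + 2 q^{2}$ ($t{\left(q \right)} = \left(q^{2} + q q\right) + \frac{33}{4} = \left(q^{2} + q^{2}\right) + \frac{33}{4} = 2 q^{2} + \frac{33}{4} = \frac{33}{4} + 2 q^{2}$)
$t{\left(-12 \right)} 4^{3} - 12 = \left(\frac{33}{4} + 2 \left(-12\right)^{2}\right) 4^{3} - 12 = \left(\frac{33}{4} + 2 \cdot 144\right) 64 - 12 = \left(\frac{33}{4} + 288\right) 64 - 12 = \frac{1185}{4} \cdot 64 - 12 = 18960 - 12 = 18948$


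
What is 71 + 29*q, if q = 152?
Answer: 4479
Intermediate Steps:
71 + 29*q = 71 + 29*152 = 71 + 4408 = 4479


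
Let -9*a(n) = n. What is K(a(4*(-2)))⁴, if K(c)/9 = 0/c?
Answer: 0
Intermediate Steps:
a(n) = -n/9
K(c) = 0 (K(c) = 9*(0/c) = 9*0 = 0)
K(a(4*(-2)))⁴ = 0⁴ = 0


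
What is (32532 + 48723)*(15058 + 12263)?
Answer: 2219967855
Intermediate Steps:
(32532 + 48723)*(15058 + 12263) = 81255*27321 = 2219967855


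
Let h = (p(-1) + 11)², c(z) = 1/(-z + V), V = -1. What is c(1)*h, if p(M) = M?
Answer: -50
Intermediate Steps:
c(z) = 1/(-1 - z) (c(z) = 1/(-z - 1) = 1/(-1 - z))
h = 100 (h = (-1 + 11)² = 10² = 100)
c(1)*h = -1/(1 + 1)*100 = -1/2*100 = -1*½*100 = -½*100 = -50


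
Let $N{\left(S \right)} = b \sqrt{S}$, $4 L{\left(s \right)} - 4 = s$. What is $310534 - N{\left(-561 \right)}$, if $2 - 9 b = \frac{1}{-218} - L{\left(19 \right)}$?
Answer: $310534 - \frac{1127 i \sqrt{561}}{1308} \approx 3.1053 \cdot 10^{5} - 20.408 i$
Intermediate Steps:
$L{\left(s \right)} = 1 + \frac{s}{4}$
$b = \frac{1127}{1308}$ ($b = \frac{2}{9} - \frac{\frac{1}{-218} - \left(1 + \frac{1}{4} \cdot 19\right)}{9} = \frac{2}{9} - \frac{- \frac{1}{218} - \left(1 + \frac{19}{4}\right)}{9} = \frac{2}{9} - \frac{- \frac{1}{218} - \frac{23}{4}}{9} = \frac{2}{9} - - \frac{2509}{3924} = \frac{2}{9} + \frac{2509}{3924} = \frac{1127}{1308} \approx 0.86162$)
$N{\left(S \right)} = \frac{1127 \sqrt{S}}{1308}$
$310534 - N{\left(-561 \right)} = 310534 - \frac{1127 \sqrt{-561}}{1308} = 310534 - \frac{1127 i \sqrt{561}}{1308}$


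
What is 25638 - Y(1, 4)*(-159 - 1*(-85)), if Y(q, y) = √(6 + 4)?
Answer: 25638 + 74*√10 ≈ 25872.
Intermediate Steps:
Y(q, y) = √10
25638 - Y(1, 4)*(-159 - 1*(-85)) = 25638 - √10*(-159 - 1*(-85)) = 25638 - √10*(-159 + 85) = 25638 - √10*(-74) = 25638 - (-74)*√10 = 25638 + 74*√10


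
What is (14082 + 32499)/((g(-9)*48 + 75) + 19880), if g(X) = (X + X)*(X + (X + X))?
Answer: 46581/43283 ≈ 1.0762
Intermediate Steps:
g(X) = 6*X² (g(X) = (2*X)*(X + 2*X) = (2*X)*(3*X) = 6*X²)
(14082 + 32499)/((g(-9)*48 + 75) + 19880) = (14082 + 32499)/(((6*(-9)²)*48 + 75) + 19880) = 46581/(((6*81)*48 + 75) + 19880) = 46581/((486*48 + 75) + 19880) = 46581/((23328 + 75) + 19880) = 46581/(23403 + 19880) = 46581/43283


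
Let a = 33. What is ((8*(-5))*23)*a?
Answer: -30360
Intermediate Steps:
((8*(-5))*23)*a = ((8*(-5))*23)*33 = -40*23*33 = -920*33 = -30360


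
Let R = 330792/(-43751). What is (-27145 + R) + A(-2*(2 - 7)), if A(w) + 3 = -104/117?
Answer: -10693096468/393759 ≈ -27156.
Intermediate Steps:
R = -330792/43751 (R = 330792*(-1/43751) = -330792/43751 ≈ -7.5608)
A(w) = -35/9 (A(w) = -3 - 104/117 = -3 - 104*1/117 = -3 - 8/9 = -35/9)
(-27145 + R) + A(-2*(2 - 7)) = (-27145 - 330792/43751) - 35/9 = -1187951687/43751 - 35/9 = -10693096468/393759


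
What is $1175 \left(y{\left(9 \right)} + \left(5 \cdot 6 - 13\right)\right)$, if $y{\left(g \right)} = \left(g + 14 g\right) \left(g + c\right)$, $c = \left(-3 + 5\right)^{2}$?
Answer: $2082100$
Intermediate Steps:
$c = 4$ ($c = 2^{2} = 4$)
$y{\left(g \right)} = 15 g \left(4 + g\right)$ ($y{\left(g \right)} = \left(g + 14 g\right) \left(g + 4\right) = 15 g \left(4 + g\right)$)
$1175 \left(y{\left(9 \right)} + \left(5 \cdot 6 - 13\right)\right) = 1175 \left(15 \cdot 9 \left(4 + 9\right) + \left(5 \cdot 6 - 13\right)\right) = 1175 \left(15 \cdot 9 \cdot 13 + \left(30 - 13\right)\right) = 1175 \left(1755 + 17\right) = 1175 \cdot 1772 = 2082100$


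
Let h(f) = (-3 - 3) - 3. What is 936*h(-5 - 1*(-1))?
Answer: -8424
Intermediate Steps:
h(f) = -9 (h(f) = -6 - 3 = -9)
936*h(-5 - 1*(-1)) = 936*(-9) = -8424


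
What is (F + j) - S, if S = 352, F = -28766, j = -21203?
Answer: -50321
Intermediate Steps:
(F + j) - S = (-28766 - 21203) - 1*352 = -49969 - 352 = -50321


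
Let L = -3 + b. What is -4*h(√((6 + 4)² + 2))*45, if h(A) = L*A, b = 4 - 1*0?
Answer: -180*√102 ≈ -1817.9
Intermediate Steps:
b = 4 (b = 4 + 0 = 4)
L = 1 (L = -3 + 4 = 1)
h(A) = A (h(A) = 1*A = A)
-4*h(√((6 + 4)² + 2))*45 = -4*√((6 + 4)² + 2)*45 = -4*√(10² + 2)*45 = -4*√(100 + 2)*45 = -4*√102*45 = -180*√102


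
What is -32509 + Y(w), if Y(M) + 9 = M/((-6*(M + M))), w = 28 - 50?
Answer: -390217/12 ≈ -32518.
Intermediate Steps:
w = -22
Y(M) = -109/12 (Y(M) = -9 + M/((-6*(M + M))) = -9 + M/((-12*M)) = -9 + M*(-1/(12*M)) = -9 - 1/12 = -109/12)
-32509 + Y(w) = -32509 - 109/12 = -390217/12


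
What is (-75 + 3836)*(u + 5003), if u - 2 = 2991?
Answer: 30072956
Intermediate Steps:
u = 2993 (u = 2 + 2991 = 2993)
(-75 + 3836)*(u + 5003) = (-75 + 3836)*(2993 + 5003) = 3761*7996 = 30072956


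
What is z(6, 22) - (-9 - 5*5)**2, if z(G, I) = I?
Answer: -1134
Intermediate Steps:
z(6, 22) - (-9 - 5*5)**2 = 22 - (-9 - 5*5)**2 = 22 - (-9 - 25)**2 = 22 - 1*(-34)**2 = 22 - 1*1156 = 22 - 1156 = -1134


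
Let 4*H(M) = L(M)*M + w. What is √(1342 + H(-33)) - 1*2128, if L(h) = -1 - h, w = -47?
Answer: -2128 + √4265/2 ≈ -2095.3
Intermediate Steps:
H(M) = -47/4 + M*(-1 - M)/4 (H(M) = ((-1 - M)*M - 47)/4 = (M*(-1 - M) - 47)/4 = (-47 + M*(-1 - M))/4 = -47/4 + M*(-1 - M)/4)
√(1342 + H(-33)) - 1*2128 = √(1342 + (-47/4 - ¼*(-33)*(1 - 33))) - 1*2128 = √(1342 + (-47/4 - ¼*(-33)*(-32))) - 2128 = √(1342 + (-47/4 - 264)) - 2128 = √(1342 - 1103/4) - 2128 = √(4265/4) - 2128 = √4265/2 - 2128 = -2128 + √4265/2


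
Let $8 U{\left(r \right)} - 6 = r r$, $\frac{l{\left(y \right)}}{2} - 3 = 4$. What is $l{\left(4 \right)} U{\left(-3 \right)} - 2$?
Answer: $\frac{97}{4} \approx 24.25$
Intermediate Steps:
$l{\left(y \right)} = 14$ ($l{\left(y \right)} = 6 + 2 \cdot 4 = 6 + 8 = 14$)
$U{\left(r \right)} = \frac{3}{4} + \frac{r^{2}}{8}$ ($U{\left(r \right)} = \frac{3}{4} + \frac{r r}{8} = \frac{3}{4} + \frac{r^{2}}{8}$)
$l{\left(4 \right)} U{\left(-3 \right)} - 2 = 14 \left(\frac{3}{4} + \frac{\left(-3\right)^{2}}{8}\right) - 2 = 14 \left(\frac{3}{4} + \frac{1}{8} \cdot 9\right) - 2 = 14 \left(\frac{3}{4} + \frac{9}{8}\right) - 2 = 14 \cdot \frac{15}{8} - 2 = \frac{105}{4} - 2 = \frac{97}{4}$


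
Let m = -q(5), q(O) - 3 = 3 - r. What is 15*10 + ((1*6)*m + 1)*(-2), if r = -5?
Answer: 280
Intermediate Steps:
q(O) = 11 (q(O) = 3 + (3 - 1*(-5)) = 3 + (3 + 5) = 3 + 8 = 11)
m = -11 (m = -1*11 = -11)
15*10 + ((1*6)*m + 1)*(-2) = 15*10 + ((1*6)*(-11) + 1)*(-2) = 150 + (6*(-11) + 1)*(-2) = 150 + (-66 + 1)*(-2) = 150 - 65*(-2) = 150 + 130 = 280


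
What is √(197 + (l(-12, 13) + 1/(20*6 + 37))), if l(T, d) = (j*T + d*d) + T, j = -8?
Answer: √11092207/157 ≈ 21.213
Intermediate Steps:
l(T, d) = d² - 7*T (l(T, d) = (-8*T + d*d) + T = (-8*T + d²) + T = (d² - 8*T) + T = d² - 7*T)
√(197 + (l(-12, 13) + 1/(20*6 + 37))) = √(197 + ((13² - 7*(-12)) + 1/(20*6 + 37))) = √(197 + ((169 + 84) + 1/(120 + 37))) = √(197 + (253 + 1/157)) = √(197 + 39722/157) = √(70651/157) = √11092207/157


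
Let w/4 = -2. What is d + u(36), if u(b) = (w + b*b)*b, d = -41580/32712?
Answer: 126395703/2726 ≈ 46367.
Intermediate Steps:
w = -8 (w = 4*(-2) = -8)
d = -3465/2726 (d = -41580*1/32712 = -3465/2726 ≈ -1.2711)
u(b) = b*(-8 + b²) (u(b) = (-8 + b*b)*b = (-8 + b²)*b = b*(-8 + b²))
d + u(36) = -3465/2726 + 36*(-8 + 36²) = -3465/2726 + 36*(-8 + 1296) = -3465/2726 + 36*1288 = -3465/2726 + 46368 = 126395703/2726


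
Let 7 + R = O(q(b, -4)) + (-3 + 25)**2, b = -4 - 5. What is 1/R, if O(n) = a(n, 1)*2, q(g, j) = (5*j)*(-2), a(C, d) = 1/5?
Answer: 5/2387 ≈ 0.0020947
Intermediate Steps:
b = -9
a(C, d) = 1/5
q(g, j) = -10*j
O(n) = 2/5 (O(n) = (1/5)*2 = 2/5)
R = 2387/5 (R = -7 + (2/5 + (-3 + 25)**2) = -7 + (2/5 + 22**2) = -7 + (2/5 + 484) = -7 + 2422/5 = 2387/5 ≈ 477.40)
1/R = 1/(2387/5) = 5/2387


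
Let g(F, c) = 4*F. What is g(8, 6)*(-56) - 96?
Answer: -1888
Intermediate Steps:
g(8, 6)*(-56) - 96 = (4*8)*(-56) - 96 = 32*(-56) - 96 = -1792 - 96 = -1888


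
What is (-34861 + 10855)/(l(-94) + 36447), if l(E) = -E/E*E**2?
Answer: -24006/27611 ≈ -0.86944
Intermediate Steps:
l(E) = -E**2
(-34861 + 10855)/(l(-94) + 36447) = (-34861 + 10855)/(-1*(-94)**2 + 36447) = -24006/(-1*8836 + 36447) = -24006/(-8836 + 36447) = -24006/27611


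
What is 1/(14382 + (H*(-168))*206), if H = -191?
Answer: 1/6624510 ≈ 1.5095e-7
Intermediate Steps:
1/(14382 + (H*(-168))*206) = 1/(14382 - 191*(-168)*206) = 1/(14382 + 32088*206) = 1/(14382 + 6610128) = 1/6624510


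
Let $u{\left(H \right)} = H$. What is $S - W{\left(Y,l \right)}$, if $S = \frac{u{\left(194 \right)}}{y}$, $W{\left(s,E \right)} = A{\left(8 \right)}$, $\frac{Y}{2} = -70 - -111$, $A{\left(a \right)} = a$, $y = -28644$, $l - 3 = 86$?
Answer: $- \frac{114673}{14322} \approx -8.0068$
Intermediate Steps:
$l = 89$ ($l = 3 + 86 = 89$)
$Y = 82$ ($Y = 2 \left(-70 - -111\right) = 2 \left(-70 + 111\right) = 2 \cdot 41 = 82$)
$W{\left(s,E \right)} = 8$
$S = - \frac{97}{14322}$ ($S = \frac{194}{-28644} = 194 \left(- \frac{1}{28644}\right) = - \frac{97}{14322} \approx -0.0067728$)
$S - W{\left(Y,l \right)} = - \frac{97}{14322} - 8 = - \frac{114673}{14322}$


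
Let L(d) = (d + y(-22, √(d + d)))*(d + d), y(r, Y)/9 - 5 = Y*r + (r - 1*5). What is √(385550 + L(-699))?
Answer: 2*√(409889 + 69201*I*√1398) ≈ 2461.5 + 2102.3*I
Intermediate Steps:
y(r, Y) = 9*r + 9*Y*r (y(r, Y) = 45 + 9*(Y*r + (r - 1*5)) = 45 + 9*(Y*r + (r - 5)) = 45 + 9*(Y*r + (-5 + r)) = 45 + 9*(-5 + r + Y*r) = 45 + (-45 + 9*r + 9*Y*r) = 9*r + 9*Y*r)
L(d) = 2*d*(-198 + d - 198*√2*√d) (L(d) = (d + 9*(-22)*(1 + √(d + d)))*(d + d) = (d + 9*(-22)*(1 + √(2*d)))*(2*d) = (d + 9*(-22)*(1 + √2*√d))*(2*d) = (d + (-198 - 198*√2*√d))*(2*d) = (-198 + d - 198*√2*√d)*(2*d) = 2*d*(-198 + d - 198*√2*√d))
√(385550 + L(-699)) = √(385550 + 2*(-699)*(-198 - 699 - 198*√2*√(-699))) = √(385550 + 2*(-699)*(-198 - 699 - 198*√2*I*√699)) = √(385550 + 2*(-699)*(-198 - 699 - 198*I*√1398)) = √(385550 + 2*(-699)*(-897 - 198*I*√1398)) = √(385550 + (1254006 + 276804*I*√1398)) = √(1639556 + 276804*I*√1398)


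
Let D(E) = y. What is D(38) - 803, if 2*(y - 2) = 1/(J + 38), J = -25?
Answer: -20825/26 ≈ -800.96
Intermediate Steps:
y = 53/26 (y = 2 + 1/(2*(-25 + 38)) = 2 + (1/2)/13 = 2 + (1/2)*(1/13) = 2 + 1/26 = 53/26 ≈ 2.0385)
D(E) = 53/26
D(38) - 803 = 53/26 - 803 = -20825/26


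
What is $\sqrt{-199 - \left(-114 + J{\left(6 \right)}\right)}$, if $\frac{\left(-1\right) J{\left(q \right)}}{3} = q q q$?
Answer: $\sqrt{563} \approx 23.728$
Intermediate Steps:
$J{\left(q \right)} = - 3 q^{3}$ ($J{\left(q \right)} = - 3 q q q = - 3 q^{2} q = - 3 q^{3}$)
$\sqrt{-199 - \left(-114 + J{\left(6 \right)}\right)} = \sqrt{-199 - \left(-114 - 3 \cdot 6^{3}\right)} = \sqrt{-199 - \left(-114 - 648\right)} = \sqrt{-199 + \left(114 - -648\right)} = \sqrt{-199 + \left(114 + 648\right)} = \sqrt{-199 + 762} = \sqrt{563}$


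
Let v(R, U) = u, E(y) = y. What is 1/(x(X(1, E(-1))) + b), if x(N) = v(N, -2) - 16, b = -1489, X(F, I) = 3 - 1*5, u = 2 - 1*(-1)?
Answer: -1/1502 ≈ -0.00066578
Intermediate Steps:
u = 3 (u = 2 + 1 = 3)
X(F, I) = -2 (X(F, I) = 3 - 5 = -2)
v(R, U) = 3
x(N) = -13 (x(N) = 3 - 16 = -13)
1/(x(X(1, E(-1))) + b) = 1/(-13 - 1489) = 1/(-1502) = -1/1502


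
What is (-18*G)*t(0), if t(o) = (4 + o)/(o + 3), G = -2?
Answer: 48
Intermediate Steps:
t(o) = (4 + o)/(3 + o)
(-18*G)*t(0) = (-18*(-2))*((4 + 0)/(3 + 0)) = 36*(4/3) = 48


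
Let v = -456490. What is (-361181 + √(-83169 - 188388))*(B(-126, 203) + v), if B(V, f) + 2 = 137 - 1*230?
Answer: 164909826885 - 1369755*I*√30173 ≈ 1.6491e+11 - 2.3793e+8*I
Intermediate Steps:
B(V, f) = -95 (B(V, f) = -2 + (137 - 1*230) = -2 + (137 - 230) = -2 - 93 = -95)
(-361181 + √(-83169 - 188388))*(B(-126, 203) + v) = (-361181 + √(-83169 - 188388))*(-95 - 456490) = (-361181 + √(-271557))*(-456585) = (-361181 + 3*I*√30173)*(-456585) = 164909826885 - 1369755*I*√30173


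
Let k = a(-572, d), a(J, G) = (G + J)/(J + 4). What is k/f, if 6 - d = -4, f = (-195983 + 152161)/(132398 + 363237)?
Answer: -139273435/12445448 ≈ -11.191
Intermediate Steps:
f = -43822/495635 ≈ -0.088416
d = 10 (d = 6 - 1*(-4) = 6 + 4 = 10)
a(J, G) = (G + J)/(4 + J)
k = 281/284 (k = (10 - 572)/(4 - 572) = -562/(-568) = -1/568*(-562) = 281/284 ≈ 0.98944)
k/f = 281/(284*(-43822/495635)) = (281/284)*(-495635/43822) = -139273435/12445448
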